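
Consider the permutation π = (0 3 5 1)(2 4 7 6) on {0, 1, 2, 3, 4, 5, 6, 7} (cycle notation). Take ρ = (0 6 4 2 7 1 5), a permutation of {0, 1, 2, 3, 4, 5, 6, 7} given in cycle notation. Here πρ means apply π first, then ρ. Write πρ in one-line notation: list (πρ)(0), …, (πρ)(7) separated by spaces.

For each element, apply π then ρ: 0 → 3 → 3; 1 → 0 → 6; 2 → 4 → 2; 3 → 5 → 0; 4 → 7 → 1; 5 → 1 → 5; 6 → 2 → 7; 7 → 6 → 4.
So πρ in one-line form is 3 6 2 0 1 5 7 4.

3 6 2 0 1 5 7 4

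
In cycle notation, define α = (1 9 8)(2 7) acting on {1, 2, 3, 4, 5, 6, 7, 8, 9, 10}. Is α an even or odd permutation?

The cycle lengths are 3, 2, 1, 1, 1, 1, 1.
A cycle is odd iff its length is even; α has 1 even-length cycle, so sgn(α) = (−1)^1 and α is odd.

odd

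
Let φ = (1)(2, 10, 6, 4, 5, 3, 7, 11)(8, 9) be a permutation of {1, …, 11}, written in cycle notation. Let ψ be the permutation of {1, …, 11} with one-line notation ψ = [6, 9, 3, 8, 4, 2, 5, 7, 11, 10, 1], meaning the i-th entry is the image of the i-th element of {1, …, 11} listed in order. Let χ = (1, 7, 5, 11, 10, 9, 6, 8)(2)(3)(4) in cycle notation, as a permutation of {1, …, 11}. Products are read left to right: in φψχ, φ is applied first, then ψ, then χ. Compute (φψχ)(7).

7

(φψχ)(7) = χ(ψ(φ(7))). φ(7) = 11, then ψ(11) = 1, then χ(1) = 7, so the result is 7.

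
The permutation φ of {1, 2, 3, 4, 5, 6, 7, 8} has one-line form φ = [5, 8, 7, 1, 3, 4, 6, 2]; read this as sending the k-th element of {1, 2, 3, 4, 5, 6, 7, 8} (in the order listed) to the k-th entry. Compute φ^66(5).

Tracing 5 → 3 → … returns to 5 after 6 steps, so 5 lies in a 6-cycle (1, 5, 3, 7, 6, 4).
Since the cycle has length 6, φ^66 acts on it the same as φ^0 (66 mod 6 = 0).
So φ^66(5) = 5.

5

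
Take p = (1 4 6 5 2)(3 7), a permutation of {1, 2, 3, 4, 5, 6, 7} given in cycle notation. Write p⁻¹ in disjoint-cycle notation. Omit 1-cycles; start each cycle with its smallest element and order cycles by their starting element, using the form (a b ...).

The inverse reverses each cycle.
Reversing each cycle of p and rotating so the smallest element leads gives (1 2 5 6 4)(3 7).

(1 2 5 6 4)(3 7)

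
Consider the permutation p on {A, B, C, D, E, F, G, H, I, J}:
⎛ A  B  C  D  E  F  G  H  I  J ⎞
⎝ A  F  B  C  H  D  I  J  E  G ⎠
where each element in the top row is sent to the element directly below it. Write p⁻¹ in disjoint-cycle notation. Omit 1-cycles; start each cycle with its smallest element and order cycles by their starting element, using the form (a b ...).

First write p in disjoint cycles: (B F D C)(E H J G I).
Reversing each cycle (and rotating so the smallest element leads) gives p⁻¹ = (B C D F)(E I G J H).

(B C D F)(E I G J H)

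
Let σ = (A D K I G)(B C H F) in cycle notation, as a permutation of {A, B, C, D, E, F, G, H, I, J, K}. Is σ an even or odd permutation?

odd

The cycle lengths are 5, 4, 1, 1.
A cycle of length ℓ contributes ℓ−1 transpositions, so σ is a product of 4 + 3 = 7 transpositions — odd.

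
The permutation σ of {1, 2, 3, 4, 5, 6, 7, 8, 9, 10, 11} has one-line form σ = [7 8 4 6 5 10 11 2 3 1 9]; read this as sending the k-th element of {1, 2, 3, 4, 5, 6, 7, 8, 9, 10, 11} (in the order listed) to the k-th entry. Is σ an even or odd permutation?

In disjoint-cycle form the cycle lengths are 8, 2, 1.
A cycle is odd iff its length is even; σ has 2 even-length cycles, so sgn(σ) = (−1)^2 and σ is even.

even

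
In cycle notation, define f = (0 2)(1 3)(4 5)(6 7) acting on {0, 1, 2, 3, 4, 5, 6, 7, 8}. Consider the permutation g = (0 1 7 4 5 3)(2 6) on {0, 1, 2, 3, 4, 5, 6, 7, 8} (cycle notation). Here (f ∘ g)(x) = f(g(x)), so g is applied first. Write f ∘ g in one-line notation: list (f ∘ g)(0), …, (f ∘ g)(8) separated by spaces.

(f ∘ g)(x) = f(g(x)). Computing each image: f(g(0)) = f(1) = 3, f(g(1)) = f(7) = 6, f(g(2)) = f(6) = 7, f(g(3)) = f(0) = 2, f(g(4)) = f(5) = 4, f(g(5)) = f(3) = 1, f(g(6)) = f(2) = 0, f(g(7)) = f(4) = 5, f(g(8)) = f(8) = 8.
Hence f ∘ g = [3 6 7 2 4 1 0 5 8].

3 6 7 2 4 1 0 5 8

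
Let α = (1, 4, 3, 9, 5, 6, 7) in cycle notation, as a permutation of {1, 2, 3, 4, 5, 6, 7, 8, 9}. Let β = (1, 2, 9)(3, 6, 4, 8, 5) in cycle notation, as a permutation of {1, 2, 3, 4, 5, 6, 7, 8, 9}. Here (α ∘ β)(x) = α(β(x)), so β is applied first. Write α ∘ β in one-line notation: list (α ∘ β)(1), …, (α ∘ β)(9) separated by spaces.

For each element, apply β then α: 1 → 2 → 2; 2 → 9 → 5; 3 → 6 → 7; 4 → 8 → 8; 5 → 3 → 9; 6 → 4 → 3; 7 → 7 → 1; 8 → 5 → 6; 9 → 1 → 4.
Collecting the images, α ∘ β = [2 5 7 8 9 3 1 6 4].

2 5 7 8 9 3 1 6 4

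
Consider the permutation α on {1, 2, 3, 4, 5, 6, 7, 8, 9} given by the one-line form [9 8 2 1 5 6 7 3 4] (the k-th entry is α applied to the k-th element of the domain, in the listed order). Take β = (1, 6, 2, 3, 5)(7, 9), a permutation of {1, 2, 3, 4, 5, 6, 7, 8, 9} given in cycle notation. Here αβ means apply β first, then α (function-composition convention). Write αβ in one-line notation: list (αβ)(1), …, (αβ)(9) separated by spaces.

(αβ)(x) = α(β(x)). Computing each image: α(β(1)) = α(6) = 6, α(β(2)) = α(3) = 2, α(β(3)) = α(5) = 5, α(β(4)) = α(4) = 1, α(β(5)) = α(1) = 9, α(β(6)) = α(2) = 8, α(β(7)) = α(9) = 4, α(β(8)) = α(8) = 3, α(β(9)) = α(7) = 7.
Hence αβ = [6 2 5 1 9 8 4 3 7].

6 2 5 1 9 8 4 3 7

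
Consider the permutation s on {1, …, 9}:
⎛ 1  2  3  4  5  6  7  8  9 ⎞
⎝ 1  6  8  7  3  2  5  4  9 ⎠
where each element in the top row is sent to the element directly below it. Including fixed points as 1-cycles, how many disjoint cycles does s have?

4

The cycle decomposition is (1)(2, 6)(3, 8, 4, 7, 5)(9), which has 4 cycles (counting 1-cycles).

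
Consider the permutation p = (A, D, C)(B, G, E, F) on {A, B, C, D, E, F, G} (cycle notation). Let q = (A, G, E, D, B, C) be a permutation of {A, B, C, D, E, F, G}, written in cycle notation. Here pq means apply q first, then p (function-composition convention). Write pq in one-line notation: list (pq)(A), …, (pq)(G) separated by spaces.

For each element, apply q then p: A → G → E; B → C → A; C → A → D; D → B → G; E → D → C; F → F → B; G → E → F.
So pq in one-line form is E A D G C B F.

E A D G C B F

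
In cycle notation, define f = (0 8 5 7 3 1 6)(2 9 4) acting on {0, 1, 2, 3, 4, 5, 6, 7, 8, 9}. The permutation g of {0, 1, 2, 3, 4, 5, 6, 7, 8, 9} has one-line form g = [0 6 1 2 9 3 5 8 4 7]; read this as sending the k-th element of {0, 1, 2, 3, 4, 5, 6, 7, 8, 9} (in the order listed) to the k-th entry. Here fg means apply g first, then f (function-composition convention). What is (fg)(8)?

(fg)(8) = f(g(8)). g(8) = 4, then f(4) = 2. So (fg)(8) = 2.

2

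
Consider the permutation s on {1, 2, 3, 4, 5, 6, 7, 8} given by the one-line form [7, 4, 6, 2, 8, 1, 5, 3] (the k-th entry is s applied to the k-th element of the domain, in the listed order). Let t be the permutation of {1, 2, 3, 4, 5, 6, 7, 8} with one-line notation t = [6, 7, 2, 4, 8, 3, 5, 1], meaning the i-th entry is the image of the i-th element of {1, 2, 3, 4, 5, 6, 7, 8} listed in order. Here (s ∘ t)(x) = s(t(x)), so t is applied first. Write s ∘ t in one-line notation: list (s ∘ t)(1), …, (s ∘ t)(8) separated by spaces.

(s ∘ t)(x) = s(t(x)). Computing each image: s(t(1)) = s(6) = 1, s(t(2)) = s(7) = 5, s(t(3)) = s(2) = 4, s(t(4)) = s(4) = 2, s(t(5)) = s(8) = 3, s(t(6)) = s(3) = 6, s(t(7)) = s(5) = 8, s(t(8)) = s(1) = 7.
Hence s ∘ t = [1 5 4 2 3 6 8 7].

1 5 4 2 3 6 8 7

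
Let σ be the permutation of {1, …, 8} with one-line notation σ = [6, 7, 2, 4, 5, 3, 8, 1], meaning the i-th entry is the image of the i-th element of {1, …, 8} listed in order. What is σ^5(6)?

1

Tracing 6 → 3 → … returns to 6 after 6 steps, so 6 lies in a 6-cycle (1, 6, 3, 2, 7, 8).
Stepping 5 places around the cycle: 6 → 3 → 2 → 7 → 8 → 1.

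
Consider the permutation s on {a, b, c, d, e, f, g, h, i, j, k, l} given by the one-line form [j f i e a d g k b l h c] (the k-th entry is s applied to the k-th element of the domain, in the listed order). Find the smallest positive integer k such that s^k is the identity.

Decomposing into disjoint cycles gives cycle lengths 9, 2, 1.
Since disjoint cycles commute, ord(s) = lcm(9, 2) = 18.

18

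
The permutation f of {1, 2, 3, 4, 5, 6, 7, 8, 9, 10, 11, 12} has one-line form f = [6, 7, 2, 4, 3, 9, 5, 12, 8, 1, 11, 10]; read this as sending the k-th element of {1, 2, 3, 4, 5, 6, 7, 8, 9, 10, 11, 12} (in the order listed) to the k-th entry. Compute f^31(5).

7

Tracing 5 → 3 → … returns to 5 after 4 steps, so 5 lies in a 4-cycle (2 7 5 3).
Since the cycle has length 4, f^31 acts on it the same as f^3 (31 mod 4 = 3).
Advancing 3 steps from 5: 5 → 3 → 2 → 7.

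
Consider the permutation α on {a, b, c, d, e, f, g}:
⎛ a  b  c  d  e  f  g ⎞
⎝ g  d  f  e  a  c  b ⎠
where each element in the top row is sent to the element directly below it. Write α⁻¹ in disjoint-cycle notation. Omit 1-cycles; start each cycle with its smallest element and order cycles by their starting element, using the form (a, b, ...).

First write α in disjoint cycles: (a, g, b, d, e)(c, f).
The inverse reverses every cycle; in canonical form, α⁻¹ = (a, e, d, b, g)(c, f).

(a, e, d, b, g)(c, f)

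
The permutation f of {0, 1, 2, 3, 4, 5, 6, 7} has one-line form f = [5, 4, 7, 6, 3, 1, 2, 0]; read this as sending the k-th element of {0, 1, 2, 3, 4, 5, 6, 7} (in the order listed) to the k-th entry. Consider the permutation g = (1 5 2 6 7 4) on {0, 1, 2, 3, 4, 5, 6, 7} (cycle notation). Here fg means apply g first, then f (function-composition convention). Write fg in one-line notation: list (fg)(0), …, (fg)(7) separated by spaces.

5 1 2 6 4 7 0 3

(fg)(x) = f(g(x)). Computing each image: f(g(0)) = f(0) = 5, f(g(1)) = f(5) = 1, f(g(2)) = f(6) = 2, f(g(3)) = f(3) = 6, f(g(4)) = f(1) = 4, f(g(5)) = f(2) = 7, f(g(6)) = f(7) = 0, f(g(7)) = f(4) = 3.
Hence fg = [5 1 2 6 4 7 0 3].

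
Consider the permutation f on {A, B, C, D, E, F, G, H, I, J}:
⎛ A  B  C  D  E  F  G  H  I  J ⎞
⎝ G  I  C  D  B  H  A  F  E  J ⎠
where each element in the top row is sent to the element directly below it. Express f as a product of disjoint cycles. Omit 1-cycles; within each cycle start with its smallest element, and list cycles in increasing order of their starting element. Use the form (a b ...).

(A G)(B I E)(F H)

Start at A and follow images: A → G → A, giving the cycle (A G).
Continuing from each remaining unvisited element yields (A G)(B I E)(F H).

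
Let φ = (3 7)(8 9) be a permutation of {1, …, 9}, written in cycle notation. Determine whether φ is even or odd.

even

The cycle lengths are 2, 2, 1, 1, 1, 1, 1.
A cycle is odd iff its length is even; φ has 2 even-length cycles, so sgn(φ) = (−1)^2 and φ is even.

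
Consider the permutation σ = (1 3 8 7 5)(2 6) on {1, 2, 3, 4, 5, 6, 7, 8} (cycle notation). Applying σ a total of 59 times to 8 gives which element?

3

8 lies in the 5-cycle (1 3 8 7 5).
Since the cycle has length 5, σ^59 acts on it the same as σ^4 (59 mod 5 = 4).
Stepping 4 places around the cycle: 8 → 7 → 5 → 1 → 3.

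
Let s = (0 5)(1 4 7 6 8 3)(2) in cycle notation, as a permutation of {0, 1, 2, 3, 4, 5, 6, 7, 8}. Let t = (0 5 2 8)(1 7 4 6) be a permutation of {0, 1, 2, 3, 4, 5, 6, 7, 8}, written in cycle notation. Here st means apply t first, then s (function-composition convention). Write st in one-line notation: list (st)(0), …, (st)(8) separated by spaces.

0 6 3 1 8 2 4 7 5

(st)(x) = s(t(x)). Computing each image: s(t(0)) = s(5) = 0, s(t(1)) = s(7) = 6, s(t(2)) = s(8) = 3, s(t(3)) = s(3) = 1, s(t(4)) = s(6) = 8, s(t(5)) = s(2) = 2, s(t(6)) = s(1) = 4, s(t(7)) = s(4) = 7, s(t(8)) = s(0) = 5.
Hence st = [0 6 3 1 8 2 4 7 5].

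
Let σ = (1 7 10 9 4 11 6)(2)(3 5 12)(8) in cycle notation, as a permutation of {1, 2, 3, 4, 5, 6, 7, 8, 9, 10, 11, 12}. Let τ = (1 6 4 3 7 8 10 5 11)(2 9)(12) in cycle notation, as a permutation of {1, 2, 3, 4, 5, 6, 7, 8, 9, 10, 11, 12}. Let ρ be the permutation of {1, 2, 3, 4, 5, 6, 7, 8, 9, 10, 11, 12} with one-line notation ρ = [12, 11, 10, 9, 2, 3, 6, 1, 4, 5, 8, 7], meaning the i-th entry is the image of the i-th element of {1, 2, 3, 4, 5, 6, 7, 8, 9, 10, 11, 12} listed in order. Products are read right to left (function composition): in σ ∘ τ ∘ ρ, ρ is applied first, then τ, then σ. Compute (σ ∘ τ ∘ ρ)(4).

Chase 4: ρ(4) = 9; τ(9) = 2; σ(2) = 2. Hence (σ ∘ τ ∘ ρ)(4) = 2.

2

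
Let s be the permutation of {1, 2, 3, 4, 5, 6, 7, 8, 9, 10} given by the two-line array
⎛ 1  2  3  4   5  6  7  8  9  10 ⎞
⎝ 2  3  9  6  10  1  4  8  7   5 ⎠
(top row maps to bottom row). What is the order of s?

14

Writing s as disjoint cycles, the cycle lengths are 7, 2, 1.
The order of s is the least common multiple of its cycle lengths: lcm(7, 2) = 14.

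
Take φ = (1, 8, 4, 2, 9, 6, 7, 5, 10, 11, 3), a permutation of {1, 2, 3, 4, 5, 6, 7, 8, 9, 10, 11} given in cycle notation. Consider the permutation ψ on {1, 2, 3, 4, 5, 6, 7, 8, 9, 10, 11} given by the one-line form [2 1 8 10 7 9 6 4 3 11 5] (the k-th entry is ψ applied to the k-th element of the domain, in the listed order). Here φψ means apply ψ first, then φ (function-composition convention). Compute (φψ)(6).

6

First apply ψ: ψ(6) = 9, then φ(9) = 6. Thus (φψ)(6) = 6.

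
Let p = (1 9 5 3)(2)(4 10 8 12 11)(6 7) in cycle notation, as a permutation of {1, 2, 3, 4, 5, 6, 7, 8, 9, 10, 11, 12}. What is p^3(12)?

10

12 lies in the 5-cycle (4 10 8 12 11).
Stepping 3 places around the cycle: 12 → 11 → 4 → 10.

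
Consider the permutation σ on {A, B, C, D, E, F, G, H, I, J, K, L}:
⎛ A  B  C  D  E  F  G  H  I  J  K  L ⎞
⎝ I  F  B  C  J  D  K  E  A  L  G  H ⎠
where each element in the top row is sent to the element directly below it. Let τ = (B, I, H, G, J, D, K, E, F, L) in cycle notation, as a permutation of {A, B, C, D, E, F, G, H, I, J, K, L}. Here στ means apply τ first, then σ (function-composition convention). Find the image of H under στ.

First apply τ: τ(H) = G, then σ(G) = K. Thus (στ)(H) = K.

K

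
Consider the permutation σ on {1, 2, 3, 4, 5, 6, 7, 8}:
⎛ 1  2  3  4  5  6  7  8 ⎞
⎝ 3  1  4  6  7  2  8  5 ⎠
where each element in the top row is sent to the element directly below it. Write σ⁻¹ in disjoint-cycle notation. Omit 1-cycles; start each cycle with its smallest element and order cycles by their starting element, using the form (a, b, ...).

First write σ in disjoint cycles: (1, 3, 4, 6, 2)(5, 7, 8).
The inverse reverses every cycle; in canonical form, σ⁻¹ = (1, 2, 6, 4, 3)(5, 8, 7).

(1, 2, 6, 4, 3)(5, 8, 7)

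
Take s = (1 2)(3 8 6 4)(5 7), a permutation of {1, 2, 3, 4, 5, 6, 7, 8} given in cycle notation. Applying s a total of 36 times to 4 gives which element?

4 lies in the 4-cycle (3 8 6 4).
Powers repeat with period 4 on this cycle, and 36 mod 4 = 0, so s^36(4) = s^0(4).
So s^36(4) = 4.

4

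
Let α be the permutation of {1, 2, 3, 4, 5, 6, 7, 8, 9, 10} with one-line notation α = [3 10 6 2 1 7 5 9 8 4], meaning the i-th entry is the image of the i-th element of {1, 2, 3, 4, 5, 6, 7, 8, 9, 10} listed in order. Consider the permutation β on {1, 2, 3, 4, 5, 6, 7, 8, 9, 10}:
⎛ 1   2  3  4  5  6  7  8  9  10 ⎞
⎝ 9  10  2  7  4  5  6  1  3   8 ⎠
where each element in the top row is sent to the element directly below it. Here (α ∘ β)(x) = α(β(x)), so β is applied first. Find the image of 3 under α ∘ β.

10

(α ∘ β)(3) = α(β(3)). β(3) = 2, then α(2) = 10. So (α ∘ β)(3) = 10.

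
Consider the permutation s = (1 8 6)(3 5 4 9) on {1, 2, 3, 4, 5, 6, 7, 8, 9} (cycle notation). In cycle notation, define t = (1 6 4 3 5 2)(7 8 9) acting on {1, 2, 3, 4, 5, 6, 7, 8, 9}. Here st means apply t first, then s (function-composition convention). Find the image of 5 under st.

(st)(5) = s(t(5)). t(5) = 2, then s(2) = 2. So (st)(5) = 2.

2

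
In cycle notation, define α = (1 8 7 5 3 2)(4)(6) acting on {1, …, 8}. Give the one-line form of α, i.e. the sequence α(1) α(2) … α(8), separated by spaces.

Image by image: 1→8, 2→1, 3→2, 4→4, 5→3, 6→6, 7→5, 8→7.
Listing these in domain order gives 8 1 2 4 3 6 5 7.

8 1 2 4 3 6 5 7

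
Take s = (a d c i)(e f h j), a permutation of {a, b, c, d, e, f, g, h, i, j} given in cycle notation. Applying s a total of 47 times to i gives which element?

c

i lies in the 4-cycle (a d c i).
Since the cycle has length 4, s^47 acts on it the same as s^3 (47 mod 4 = 3).
Advancing 3 steps from i: i → a → d → c.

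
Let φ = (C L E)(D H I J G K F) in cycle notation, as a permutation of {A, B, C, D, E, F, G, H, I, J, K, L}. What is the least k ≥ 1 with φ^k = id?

21

The disjoint cycles have lengths 7, 3, 1, 1.
The order of φ is the least common multiple of its cycle lengths: lcm(7, 3) = 21.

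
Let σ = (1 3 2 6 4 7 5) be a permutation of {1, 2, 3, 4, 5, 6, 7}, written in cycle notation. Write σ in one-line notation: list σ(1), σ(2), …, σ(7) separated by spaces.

3 6 2 7 1 4 5

Reading each image from the cycles: 1→3, 2→6, 3→2, 4→7, 5→1, 6→4, 7→5.
Listing these in domain order gives 3 6 2 7 1 4 5.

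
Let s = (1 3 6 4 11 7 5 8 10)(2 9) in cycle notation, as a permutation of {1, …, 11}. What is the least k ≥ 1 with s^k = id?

18

The cycle type of s is (9, 2).
The order of s is the least common multiple of its cycle lengths: lcm(9, 2) = 18.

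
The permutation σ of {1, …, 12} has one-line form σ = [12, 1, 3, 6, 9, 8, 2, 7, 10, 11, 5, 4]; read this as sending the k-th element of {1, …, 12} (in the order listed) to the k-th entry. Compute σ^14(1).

1

Tracing 1 → 12 → … returns to 1 after 7 steps, so 1 lies in a 7-cycle (1, 12, 4, 6, 8, 7, 2).
Since the cycle has length 7, σ^14 acts on it the same as σ^0 (14 mod 7 = 0).
So σ^14(1) = 1.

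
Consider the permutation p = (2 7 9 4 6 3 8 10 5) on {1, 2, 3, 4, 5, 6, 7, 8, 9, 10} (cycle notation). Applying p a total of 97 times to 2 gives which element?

10

2 lies in the 9-cycle (2 7 9 4 6 3 8 10 5).
Powers repeat with period 9 on this cycle, and 97 mod 9 = 7, so p^97(2) = p^7(2).
Advancing 7 steps from 2: 2 → 7 → 9 → 4 → 6 → 3 → 8 → 10.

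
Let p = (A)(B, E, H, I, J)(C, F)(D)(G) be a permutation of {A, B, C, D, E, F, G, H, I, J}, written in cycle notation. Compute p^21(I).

J

I lies in the 5-cycle (B, E, H, I, J).
On a 5-cycle, p^5 is the identity, so p^21 = p^1 there (21 ≡ 1 mod 5).
Stepping 1 place around the cycle: I → J.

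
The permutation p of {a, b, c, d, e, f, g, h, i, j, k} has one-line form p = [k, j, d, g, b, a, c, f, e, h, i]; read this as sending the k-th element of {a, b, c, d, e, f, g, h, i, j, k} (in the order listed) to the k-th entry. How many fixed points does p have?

No element satisfies p(x) = x, so there are 0 fixed points.

0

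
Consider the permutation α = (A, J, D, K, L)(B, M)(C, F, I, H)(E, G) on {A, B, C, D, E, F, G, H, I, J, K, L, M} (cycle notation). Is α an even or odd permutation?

The cycle lengths are 5, 4, 2, 2.
A cycle is odd iff its length is even; α has 3 even-length cycles, so sgn(α) = (−1)^3 and α is odd.

odd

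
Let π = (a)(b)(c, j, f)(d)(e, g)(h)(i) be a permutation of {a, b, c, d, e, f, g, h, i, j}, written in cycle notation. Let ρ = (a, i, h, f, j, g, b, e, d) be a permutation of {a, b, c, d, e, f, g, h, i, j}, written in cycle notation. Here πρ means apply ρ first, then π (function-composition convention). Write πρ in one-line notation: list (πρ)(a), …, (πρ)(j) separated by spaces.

i g j a d f b c h e

(πρ)(x) = π(ρ(x)). Computing each image: π(ρ(a)) = π(i) = i, π(ρ(b)) = π(e) = g, π(ρ(c)) = π(c) = j, π(ρ(d)) = π(a) = a, π(ρ(e)) = π(d) = d, π(ρ(f)) = π(j) = f, π(ρ(g)) = π(b) = b, π(ρ(h)) = π(f) = c, π(ρ(i)) = π(h) = h, π(ρ(j)) = π(g) = e.
Hence πρ = [i g j a d f b c h e].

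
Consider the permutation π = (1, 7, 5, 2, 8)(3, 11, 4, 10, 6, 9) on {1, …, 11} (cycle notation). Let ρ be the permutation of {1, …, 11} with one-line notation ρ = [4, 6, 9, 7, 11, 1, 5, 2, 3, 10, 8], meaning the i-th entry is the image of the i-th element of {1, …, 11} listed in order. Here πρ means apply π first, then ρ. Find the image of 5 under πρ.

(πρ)(5) = ρ(π(5)). π(5) = 2, then ρ(2) = 6. So (πρ)(5) = 6.

6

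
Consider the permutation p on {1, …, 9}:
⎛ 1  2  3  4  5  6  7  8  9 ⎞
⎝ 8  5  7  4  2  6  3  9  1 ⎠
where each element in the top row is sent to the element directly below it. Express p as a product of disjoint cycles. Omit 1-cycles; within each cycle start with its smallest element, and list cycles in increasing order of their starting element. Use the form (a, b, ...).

Start at 1 and follow images: 1 → 8 → 9 → 1, giving the cycle (1, 8, 9).
Repeating from the next unused element and collecting all non-trivial cycles gives (1, 8, 9)(2, 5)(3, 7).

(1, 8, 9)(2, 5)(3, 7)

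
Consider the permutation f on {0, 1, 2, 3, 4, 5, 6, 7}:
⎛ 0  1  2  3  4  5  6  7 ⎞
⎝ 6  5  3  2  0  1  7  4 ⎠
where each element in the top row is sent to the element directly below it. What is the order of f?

The disjoint-cycle form of f has cycle lengths 4, 2, 2.
The order of f is the least common multiple of its cycle lengths: lcm(4, 2, 2) = 4.

4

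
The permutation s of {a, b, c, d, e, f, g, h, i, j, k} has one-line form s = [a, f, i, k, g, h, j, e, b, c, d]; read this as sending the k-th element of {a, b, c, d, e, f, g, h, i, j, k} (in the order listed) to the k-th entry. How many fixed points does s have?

1

The fixed points (elements with s(x) = x) are {a}, so there is 1.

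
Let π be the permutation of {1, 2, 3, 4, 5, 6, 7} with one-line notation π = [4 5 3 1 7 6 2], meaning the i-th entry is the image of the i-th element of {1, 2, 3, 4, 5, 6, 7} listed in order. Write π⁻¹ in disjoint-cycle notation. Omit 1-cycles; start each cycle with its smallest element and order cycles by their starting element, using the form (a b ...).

The cycle decomposition of π is (1 4)(2 5 7).
Reversing each cycle (and rotating so the smallest element leads) gives π⁻¹ = (1 4)(2 7 5).

(1 4)(2 7 5)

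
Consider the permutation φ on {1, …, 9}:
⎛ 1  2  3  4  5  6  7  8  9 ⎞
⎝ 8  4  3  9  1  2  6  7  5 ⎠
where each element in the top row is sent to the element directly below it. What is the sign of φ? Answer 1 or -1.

In disjoint-cycle form the cycle lengths are 8, 1.
A cycle is odd iff its length is even; φ has 1 even-length cycle, so sgn(φ) = (−1)^1 and φ is odd.

-1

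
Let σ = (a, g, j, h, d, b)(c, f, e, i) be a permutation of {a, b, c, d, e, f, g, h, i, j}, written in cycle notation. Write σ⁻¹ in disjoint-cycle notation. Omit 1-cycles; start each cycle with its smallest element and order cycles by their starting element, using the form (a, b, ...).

(a, b, d, h, j, g)(c, i, e, f)

The inverse reverses each cycle.
After reversing and putting each cycle's least element first, σ⁻¹ = (a, b, d, h, j, g)(c, i, e, f).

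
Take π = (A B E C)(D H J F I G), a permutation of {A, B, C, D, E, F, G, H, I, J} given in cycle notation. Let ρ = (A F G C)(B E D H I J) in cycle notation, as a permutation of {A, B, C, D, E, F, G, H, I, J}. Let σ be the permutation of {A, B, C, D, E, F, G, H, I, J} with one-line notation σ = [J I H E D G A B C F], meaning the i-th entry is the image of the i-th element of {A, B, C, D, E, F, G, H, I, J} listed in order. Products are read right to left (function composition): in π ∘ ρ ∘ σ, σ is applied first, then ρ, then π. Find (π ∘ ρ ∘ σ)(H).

(π ∘ ρ ∘ σ)(H) = π(ρ(σ(H))). σ(H) = B, then ρ(B) = E, then π(E) = C, so the result is C.

C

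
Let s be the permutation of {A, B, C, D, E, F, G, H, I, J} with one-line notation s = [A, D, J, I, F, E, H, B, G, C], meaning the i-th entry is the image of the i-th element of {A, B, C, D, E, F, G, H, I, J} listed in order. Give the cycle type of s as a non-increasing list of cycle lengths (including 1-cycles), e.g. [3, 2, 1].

[5, 2, 2, 1]

The disjoint cycles are (A)(B, D, I, G, H)(C, J)(E, F), with lengths 5, 2, 2, 1 in non-increasing order.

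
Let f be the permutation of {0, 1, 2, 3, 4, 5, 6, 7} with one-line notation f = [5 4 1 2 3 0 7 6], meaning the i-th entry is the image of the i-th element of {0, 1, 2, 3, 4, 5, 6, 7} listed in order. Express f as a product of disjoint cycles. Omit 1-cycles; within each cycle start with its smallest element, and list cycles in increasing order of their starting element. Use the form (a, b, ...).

(0, 5)(1, 4, 3, 2)(6, 7)

Iterating f from 0 gives 0 → 5 → 0; that is the 2-cycle (0, 5).
Repeating from the next unused element and collecting all non-trivial cycles gives (0, 5)(1, 4, 3, 2)(6, 7).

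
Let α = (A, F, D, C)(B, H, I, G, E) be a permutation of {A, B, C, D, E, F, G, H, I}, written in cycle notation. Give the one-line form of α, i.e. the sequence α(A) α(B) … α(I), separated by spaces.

F H A C B D E I G

Each element maps to the next entry in its cycle (wrapping to the front): A→F, B→H, C→A, D→C, E→B, F→D, G→E, H→I, I→G.
Listing these in domain order gives F H A C B D E I G.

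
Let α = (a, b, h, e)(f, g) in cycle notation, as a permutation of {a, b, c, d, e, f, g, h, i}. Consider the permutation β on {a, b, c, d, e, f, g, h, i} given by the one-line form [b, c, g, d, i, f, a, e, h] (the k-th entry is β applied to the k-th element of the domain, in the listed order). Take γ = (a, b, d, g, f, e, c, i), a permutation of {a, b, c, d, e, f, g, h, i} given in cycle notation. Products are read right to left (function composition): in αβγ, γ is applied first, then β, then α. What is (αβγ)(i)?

Apply the permutations in order: γ(i) = a, then β(a) = b, then α(b) = h. So (αβγ)(i) = h.

h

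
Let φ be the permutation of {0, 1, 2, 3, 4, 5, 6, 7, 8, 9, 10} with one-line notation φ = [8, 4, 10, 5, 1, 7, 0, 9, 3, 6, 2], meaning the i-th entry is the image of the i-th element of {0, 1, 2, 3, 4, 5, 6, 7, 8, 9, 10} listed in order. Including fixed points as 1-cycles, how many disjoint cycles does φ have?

3

The cycle decomposition is (0 8 3 5 7 9 6)(1 4)(2 10), which has 3 cycles (counting 1-cycles).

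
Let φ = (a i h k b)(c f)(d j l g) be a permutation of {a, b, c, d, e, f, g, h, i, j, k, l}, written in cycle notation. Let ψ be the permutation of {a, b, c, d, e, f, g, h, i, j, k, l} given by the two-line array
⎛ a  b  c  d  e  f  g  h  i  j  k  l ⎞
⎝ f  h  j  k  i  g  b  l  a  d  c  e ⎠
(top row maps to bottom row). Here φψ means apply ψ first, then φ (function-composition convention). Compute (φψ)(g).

(φψ)(g) = φ(ψ(g)). ψ(g) = b, then φ(b) = a. So (φψ)(g) = a.

a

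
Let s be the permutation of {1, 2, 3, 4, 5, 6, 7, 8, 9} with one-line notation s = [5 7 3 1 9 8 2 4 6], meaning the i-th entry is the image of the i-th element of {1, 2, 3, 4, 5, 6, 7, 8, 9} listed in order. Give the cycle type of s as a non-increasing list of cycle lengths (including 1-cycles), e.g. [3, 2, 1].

[6, 2, 1]

The disjoint cycles are (1 5 9 6 8 4)(2 7)(3), with lengths 6, 2, 1 in non-increasing order.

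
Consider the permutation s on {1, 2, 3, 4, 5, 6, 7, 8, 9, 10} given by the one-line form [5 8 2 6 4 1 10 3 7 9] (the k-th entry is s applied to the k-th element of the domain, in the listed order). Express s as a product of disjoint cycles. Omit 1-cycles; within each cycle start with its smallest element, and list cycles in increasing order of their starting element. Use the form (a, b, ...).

(1, 5, 4, 6)(2, 8, 3)(7, 10, 9)

Iterating s from 1 gives 1 → 5 → 4 → 6 → 1; that is the 4-cycle (1, 5, 4, 6).
Continuing from each remaining unvisited element yields (1, 5, 4, 6)(2, 8, 3)(7, 10, 9).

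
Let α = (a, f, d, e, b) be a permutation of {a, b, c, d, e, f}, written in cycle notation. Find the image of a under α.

f

In the cycle (a, f, d, e, b), a is followed by f, so α(a) = f.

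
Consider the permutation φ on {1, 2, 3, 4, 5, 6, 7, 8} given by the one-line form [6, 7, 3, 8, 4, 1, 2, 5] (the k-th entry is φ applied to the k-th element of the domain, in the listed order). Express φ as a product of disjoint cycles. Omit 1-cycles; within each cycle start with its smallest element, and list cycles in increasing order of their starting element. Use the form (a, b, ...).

Start at 1 and follow images: 1 → 6 → 1, giving the cycle (1, 6).
Continuing from each remaining unvisited element yields (1, 6)(2, 7)(4, 8, 5).

(1, 6)(2, 7)(4, 8, 5)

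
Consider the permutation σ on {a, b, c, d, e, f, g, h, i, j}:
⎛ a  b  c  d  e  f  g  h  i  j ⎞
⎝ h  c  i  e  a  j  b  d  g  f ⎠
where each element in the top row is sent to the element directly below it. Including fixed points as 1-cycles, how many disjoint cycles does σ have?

3

The cycle decomposition is (a h d e)(b c i g)(f j), which has 3 cycles (counting 1-cycles).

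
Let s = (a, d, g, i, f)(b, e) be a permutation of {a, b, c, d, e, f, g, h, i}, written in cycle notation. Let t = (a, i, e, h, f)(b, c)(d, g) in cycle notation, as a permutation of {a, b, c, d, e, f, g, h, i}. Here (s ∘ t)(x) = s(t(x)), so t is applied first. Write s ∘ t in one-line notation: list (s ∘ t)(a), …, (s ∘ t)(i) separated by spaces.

f c e i h d g a b

For each element, apply t then s: a → i → f; b → c → c; c → b → e; d → g → i; e → h → h; f → a → d; g → d → g; h → f → a; i → e → b.
So s ∘ t in one-line form is f c e i h d g a b.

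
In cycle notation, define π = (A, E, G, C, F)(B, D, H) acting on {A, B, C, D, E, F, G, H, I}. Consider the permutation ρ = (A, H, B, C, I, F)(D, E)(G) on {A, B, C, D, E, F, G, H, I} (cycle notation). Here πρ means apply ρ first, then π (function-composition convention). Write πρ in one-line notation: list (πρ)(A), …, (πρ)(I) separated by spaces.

(πρ)(x) = π(ρ(x)). Computing each image: π(ρ(A)) = π(H) = B, π(ρ(B)) = π(C) = F, π(ρ(C)) = π(I) = I, π(ρ(D)) = π(E) = G, π(ρ(E)) = π(D) = H, π(ρ(F)) = π(A) = E, π(ρ(G)) = π(G) = C, π(ρ(H)) = π(B) = D, π(ρ(I)) = π(F) = A.
Hence πρ = [B F I G H E C D A].

B F I G H E C D A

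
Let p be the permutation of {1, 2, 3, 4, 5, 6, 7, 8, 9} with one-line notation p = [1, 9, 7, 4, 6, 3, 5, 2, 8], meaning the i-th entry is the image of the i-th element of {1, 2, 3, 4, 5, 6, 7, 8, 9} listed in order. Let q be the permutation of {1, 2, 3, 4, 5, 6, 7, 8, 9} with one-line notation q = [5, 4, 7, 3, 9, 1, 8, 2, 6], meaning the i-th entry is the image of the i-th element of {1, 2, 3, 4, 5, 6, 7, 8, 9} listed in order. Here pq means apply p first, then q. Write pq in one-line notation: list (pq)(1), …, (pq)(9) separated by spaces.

5 6 8 3 1 7 9 4 2

Chase each element through p then q: 1 → 1 → 5; 2 → 9 → 6; 3 → 7 → 8; 4 → 4 → 3; 5 → 6 → 1; 6 → 3 → 7; 7 → 5 → 9; 8 → 2 → 4; 9 → 8 → 2.
Collecting the images, pq = [5 6 8 3 1 7 9 4 2].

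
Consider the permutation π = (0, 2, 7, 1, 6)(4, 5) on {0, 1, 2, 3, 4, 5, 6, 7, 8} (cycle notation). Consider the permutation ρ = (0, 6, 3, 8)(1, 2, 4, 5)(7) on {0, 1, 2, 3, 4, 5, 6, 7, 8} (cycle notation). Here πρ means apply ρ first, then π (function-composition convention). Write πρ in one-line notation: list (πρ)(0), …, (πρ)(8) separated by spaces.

0 7 5 8 4 6 3 1 2

(πρ)(x) = π(ρ(x)). Computing each image: π(ρ(0)) = π(6) = 0, π(ρ(1)) = π(2) = 7, π(ρ(2)) = π(4) = 5, π(ρ(3)) = π(8) = 8, π(ρ(4)) = π(5) = 4, π(ρ(5)) = π(1) = 6, π(ρ(6)) = π(3) = 3, π(ρ(7)) = π(7) = 1, π(ρ(8)) = π(0) = 2.
Hence πρ = [0 7 5 8 4 6 3 1 2].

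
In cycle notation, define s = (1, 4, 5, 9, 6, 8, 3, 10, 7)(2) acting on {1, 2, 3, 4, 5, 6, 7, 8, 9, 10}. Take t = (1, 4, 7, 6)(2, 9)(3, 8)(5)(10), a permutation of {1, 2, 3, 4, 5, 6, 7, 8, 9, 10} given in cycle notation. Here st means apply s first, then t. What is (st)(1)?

7

(st)(1) = t(s(1)). s(1) = 4, then t(4) = 7. So (st)(1) = 7.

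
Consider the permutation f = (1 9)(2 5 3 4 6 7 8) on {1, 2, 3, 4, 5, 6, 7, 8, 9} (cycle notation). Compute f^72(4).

7

4 lies in the 7-cycle (2 5 3 4 6 7 8).
Since the cycle has length 7, f^72 acts on it the same as f^2 (72 mod 7 = 2).
Stepping 2 places around the cycle: 4 → 6 → 7.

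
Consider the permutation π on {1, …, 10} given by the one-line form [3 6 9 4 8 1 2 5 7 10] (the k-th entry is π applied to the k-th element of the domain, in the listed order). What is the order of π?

6

Decomposing into disjoint cycles gives cycle lengths 6, 2, 1, 1.
Since disjoint cycles commute, ord(π) = lcm(6, 2) = 6.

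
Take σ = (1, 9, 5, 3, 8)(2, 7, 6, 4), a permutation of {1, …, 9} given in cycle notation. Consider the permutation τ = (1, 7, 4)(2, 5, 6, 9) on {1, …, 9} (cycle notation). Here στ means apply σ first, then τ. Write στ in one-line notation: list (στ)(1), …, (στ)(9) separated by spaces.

2 4 8 5 3 1 9 7 6

For each element, apply σ then τ: 1 → 9 → 2; 2 → 7 → 4; 3 → 8 → 8; 4 → 2 → 5; 5 → 3 → 3; 6 → 4 → 1; 7 → 6 → 9; 8 → 1 → 7; 9 → 5 → 6.
So στ in one-line form is 2 4 8 5 3 1 9 7 6.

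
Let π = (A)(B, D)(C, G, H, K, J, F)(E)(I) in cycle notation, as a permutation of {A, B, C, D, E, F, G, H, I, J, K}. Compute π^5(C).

C lies in the 6-cycle (C, G, H, K, J, F).
Stepping 5 places around the cycle: C → G → H → K → J → F.

F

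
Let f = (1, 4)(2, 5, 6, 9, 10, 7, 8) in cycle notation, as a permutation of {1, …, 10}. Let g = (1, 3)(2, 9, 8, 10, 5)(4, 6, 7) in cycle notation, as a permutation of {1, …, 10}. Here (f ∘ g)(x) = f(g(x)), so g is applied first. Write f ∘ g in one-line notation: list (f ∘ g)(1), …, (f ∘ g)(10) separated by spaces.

For each element, apply g then f: 1 → 3 → 3; 2 → 9 → 10; 3 → 1 → 4; 4 → 6 → 9; 5 → 2 → 5; 6 → 7 → 8; 7 → 4 → 1; 8 → 10 → 7; 9 → 8 → 2; 10 → 5 → 6.
So f ∘ g in one-line form is 3 10 4 9 5 8 1 7 2 6.

3 10 4 9 5 8 1 7 2 6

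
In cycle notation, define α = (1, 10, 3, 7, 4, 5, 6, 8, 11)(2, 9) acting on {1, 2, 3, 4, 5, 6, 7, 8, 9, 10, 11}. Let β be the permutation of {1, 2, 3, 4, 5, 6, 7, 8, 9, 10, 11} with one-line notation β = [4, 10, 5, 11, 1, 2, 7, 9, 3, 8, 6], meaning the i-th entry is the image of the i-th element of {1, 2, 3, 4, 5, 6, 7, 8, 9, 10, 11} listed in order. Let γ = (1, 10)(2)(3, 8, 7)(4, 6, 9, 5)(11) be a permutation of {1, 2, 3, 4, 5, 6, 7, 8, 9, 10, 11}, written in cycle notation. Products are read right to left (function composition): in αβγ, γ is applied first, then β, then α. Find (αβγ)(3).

2

Chase 3: γ(3) = 8; β(8) = 9; α(9) = 2. Hence (αβγ)(3) = 2.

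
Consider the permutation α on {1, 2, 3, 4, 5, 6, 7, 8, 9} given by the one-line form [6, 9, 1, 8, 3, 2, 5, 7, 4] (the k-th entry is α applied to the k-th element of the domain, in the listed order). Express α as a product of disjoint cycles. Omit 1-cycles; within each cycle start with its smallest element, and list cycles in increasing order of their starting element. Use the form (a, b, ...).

From 1: 1 → 6 → 2 → 9 → 4 → 8 → 7 → 5 → 3 → 1, closing the cycle (1, 6, 2, 9, 4, 8, 7, 5, 3).
Continuing from each remaining unvisited element yields (1, 6, 2, 9, 4, 8, 7, 5, 3).

(1, 6, 2, 9, 4, 8, 7, 5, 3)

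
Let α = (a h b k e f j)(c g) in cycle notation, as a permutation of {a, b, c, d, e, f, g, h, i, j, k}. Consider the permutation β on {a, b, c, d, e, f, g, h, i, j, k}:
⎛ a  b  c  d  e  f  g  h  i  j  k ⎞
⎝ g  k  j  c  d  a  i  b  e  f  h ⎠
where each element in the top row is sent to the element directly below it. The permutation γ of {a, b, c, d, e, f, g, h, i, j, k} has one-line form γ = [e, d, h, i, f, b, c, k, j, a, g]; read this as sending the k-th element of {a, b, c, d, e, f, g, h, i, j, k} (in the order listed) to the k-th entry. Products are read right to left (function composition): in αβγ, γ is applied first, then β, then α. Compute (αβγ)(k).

i

(αβγ)(k) = α(β(γ(k))). γ(k) = g, then β(g) = i, then α(i) = i, so the result is i.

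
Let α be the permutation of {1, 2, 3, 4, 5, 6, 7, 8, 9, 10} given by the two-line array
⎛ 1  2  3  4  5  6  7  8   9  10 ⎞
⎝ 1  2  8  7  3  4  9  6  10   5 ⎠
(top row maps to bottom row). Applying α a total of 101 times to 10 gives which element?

4

Tracing 10 → 5 → … returns to 10 after 8 steps, so 10 lies in an 8-cycle (3 8 6 4 7 9 10 5).
Powers repeat with period 8 on this cycle, and 101 mod 8 = 5, so α^101(10) = α^5(10).
Stepping 5 places around the cycle: 10 → 5 → 3 → 8 → 6 → 4.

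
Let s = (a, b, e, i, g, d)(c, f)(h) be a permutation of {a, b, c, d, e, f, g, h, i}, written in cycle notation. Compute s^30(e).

e

e lies in the 6-cycle (a, b, e, i, g, d).
On a 6-cycle, s^6 is the identity, so s^30 = s^0 there (30 ≡ 0 mod 6).
So s^30(e) = e.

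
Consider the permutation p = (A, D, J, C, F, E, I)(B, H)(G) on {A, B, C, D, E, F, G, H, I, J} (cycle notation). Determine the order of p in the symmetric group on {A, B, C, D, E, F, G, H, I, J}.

The disjoint cycles have lengths 7, 2, 1.
The order is lcm(7, 2) = 14.

14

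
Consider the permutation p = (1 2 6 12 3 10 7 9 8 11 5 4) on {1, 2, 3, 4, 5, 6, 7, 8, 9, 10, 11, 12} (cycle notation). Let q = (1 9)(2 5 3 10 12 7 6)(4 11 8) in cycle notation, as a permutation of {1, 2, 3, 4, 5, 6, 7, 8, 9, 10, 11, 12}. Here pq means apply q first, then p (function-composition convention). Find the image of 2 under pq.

(pq)(2) = p(q(2)). q(2) = 5, then p(5) = 4. So (pq)(2) = 4.

4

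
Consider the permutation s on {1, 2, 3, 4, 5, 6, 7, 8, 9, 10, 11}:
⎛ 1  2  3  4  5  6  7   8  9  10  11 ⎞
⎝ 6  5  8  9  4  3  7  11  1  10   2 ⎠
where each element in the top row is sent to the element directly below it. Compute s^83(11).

Tracing 11 → 2 → … returns to 11 after 9 steps, so 11 lies in a 9-cycle (1, 6, 3, 8, 11, 2, 5, 4, 9).
Powers repeat with period 9 on this cycle, and 83 mod 9 = 2, so s^83(11) = s^2(11).
Advancing 2 steps from 11: 11 → 2 → 5.

5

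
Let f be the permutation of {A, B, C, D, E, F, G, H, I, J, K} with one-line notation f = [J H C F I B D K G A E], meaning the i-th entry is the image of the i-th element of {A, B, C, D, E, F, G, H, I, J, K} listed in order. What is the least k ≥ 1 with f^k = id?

8

Writing f as disjoint cycles, the cycle lengths are 8, 2, 1.
Since disjoint cycles commute, ord(f) = lcm(8, 2) = 8.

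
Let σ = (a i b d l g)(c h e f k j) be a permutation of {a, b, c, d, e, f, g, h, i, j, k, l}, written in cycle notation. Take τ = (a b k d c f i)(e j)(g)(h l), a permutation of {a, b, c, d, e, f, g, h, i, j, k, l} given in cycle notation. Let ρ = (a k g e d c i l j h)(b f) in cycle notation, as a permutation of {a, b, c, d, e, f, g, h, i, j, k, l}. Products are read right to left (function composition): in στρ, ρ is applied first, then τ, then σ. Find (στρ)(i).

(στρ)(i) = σ(τ(ρ(i))). ρ(i) = l, then τ(l) = h, then σ(h) = e, so the result is e.

e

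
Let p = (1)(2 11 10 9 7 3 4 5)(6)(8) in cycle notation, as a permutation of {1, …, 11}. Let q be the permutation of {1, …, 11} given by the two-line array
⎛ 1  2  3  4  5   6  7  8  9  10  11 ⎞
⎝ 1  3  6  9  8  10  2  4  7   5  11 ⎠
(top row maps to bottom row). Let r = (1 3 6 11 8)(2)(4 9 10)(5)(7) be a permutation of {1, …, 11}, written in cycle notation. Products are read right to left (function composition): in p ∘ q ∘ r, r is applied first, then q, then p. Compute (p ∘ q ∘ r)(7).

11

Chase 7: r(7) = 7; q(7) = 2; p(2) = 11. Hence (p ∘ q ∘ r)(7) = 11.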